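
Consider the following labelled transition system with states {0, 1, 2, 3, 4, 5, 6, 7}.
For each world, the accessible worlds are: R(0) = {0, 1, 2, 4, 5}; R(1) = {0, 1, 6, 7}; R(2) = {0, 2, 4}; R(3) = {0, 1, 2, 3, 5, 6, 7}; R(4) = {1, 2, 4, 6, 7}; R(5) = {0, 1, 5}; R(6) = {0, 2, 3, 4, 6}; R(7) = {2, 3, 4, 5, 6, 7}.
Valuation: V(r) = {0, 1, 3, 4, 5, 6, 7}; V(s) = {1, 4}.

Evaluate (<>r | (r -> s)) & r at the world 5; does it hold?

At 5: <>r | (r -> s) is true, r is true, so (<>r | (r -> s)) & r is true.
  At 5: <>r is true, r -> s is false, so <>r | (r -> s) is true.
    At 5: <>r requires r at some successor in {0, 1, 5}.
      r holds at 0, so <>r is true at 5.

Yes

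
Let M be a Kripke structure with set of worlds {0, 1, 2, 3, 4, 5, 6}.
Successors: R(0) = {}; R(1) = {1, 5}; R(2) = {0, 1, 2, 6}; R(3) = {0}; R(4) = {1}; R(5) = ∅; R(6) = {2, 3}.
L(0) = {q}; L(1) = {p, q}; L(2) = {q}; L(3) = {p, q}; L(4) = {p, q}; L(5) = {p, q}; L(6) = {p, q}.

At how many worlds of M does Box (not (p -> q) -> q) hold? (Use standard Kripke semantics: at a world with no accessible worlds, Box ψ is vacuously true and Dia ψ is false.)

Let φ = Box (not (p -> q) -> q). Evaluate φ at each world:
  0 (successors ∅): φ is true.
  1 (successors {1, 5}): φ is true.
  2 (successors {0, 1, 2, 6}): φ is true.
  3 (successors {0}): φ is true.
  4 (successors {1}): φ is true.
  5 (successors ∅): φ is true.
  6 (successors {2, 3}): φ is true.
For instance, at 2:
  At 2: Box (not (p -> q) -> q) requires not (p -> q) -> q at every successor {0, 1, 2, 6}.
    At 0: not (p -> q) -> q is true.
    At 1: not (p -> q) -> q is true.
    At 2: not (p -> q) -> q is true.
    At 6: not (p -> q) -> q is true.
  So Box (not (p -> q) -> q) is true at 2.
Satisfying worlds: {0, 1, 2, 3, 4, 5, 6}

7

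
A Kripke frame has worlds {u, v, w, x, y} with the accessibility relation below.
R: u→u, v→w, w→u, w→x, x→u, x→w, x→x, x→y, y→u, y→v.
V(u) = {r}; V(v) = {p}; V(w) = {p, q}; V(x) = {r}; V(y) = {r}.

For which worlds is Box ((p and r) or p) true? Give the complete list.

Let φ = Box ((p and r) or p). Evaluate φ at each world:
  u (successors {u}): φ is false.
  v (successors {w}): φ is true.
  w (successors {u, x}): φ is false.
  x (successors {u, w, x, y}): φ is false.
  y (successors {u, v}): φ is false.
For instance, at v:
  At v: Box ((p and r) or p) requires (p and r) or p at every successor {w}.
    At w: (p and r) or p is true.
  So Box ((p and r) or p) is true at v.
Satisfying worlds: {v}

v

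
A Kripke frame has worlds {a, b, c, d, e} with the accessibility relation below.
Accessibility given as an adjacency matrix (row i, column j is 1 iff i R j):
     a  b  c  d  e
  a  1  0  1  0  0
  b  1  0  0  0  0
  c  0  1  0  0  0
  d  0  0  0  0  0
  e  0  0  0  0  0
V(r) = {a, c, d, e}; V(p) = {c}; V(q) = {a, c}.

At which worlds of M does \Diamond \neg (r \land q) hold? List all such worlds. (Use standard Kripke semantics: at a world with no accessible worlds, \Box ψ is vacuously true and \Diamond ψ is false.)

Recall that \Diamond ψ holds at a world iff ψ holds at some accessible world.
Let φ = \Diamond \neg (r \land q). Evaluate φ at each world:
  a (successors {a, c}): φ is false.
  b (successors {a}): φ is false.
  c (successors {b}): φ is true.
  d (successors ∅): φ is false.
  e (successors ∅): φ is false.
For instance, at b:
  At b: \Diamond \neg (r \land q) requires \neg (r \land q) at some successor in {a}.
    At a: \neg (r \land q) is false.
  So \Diamond \neg (r \land q) is false at b.
Satisfying worlds: {c}

c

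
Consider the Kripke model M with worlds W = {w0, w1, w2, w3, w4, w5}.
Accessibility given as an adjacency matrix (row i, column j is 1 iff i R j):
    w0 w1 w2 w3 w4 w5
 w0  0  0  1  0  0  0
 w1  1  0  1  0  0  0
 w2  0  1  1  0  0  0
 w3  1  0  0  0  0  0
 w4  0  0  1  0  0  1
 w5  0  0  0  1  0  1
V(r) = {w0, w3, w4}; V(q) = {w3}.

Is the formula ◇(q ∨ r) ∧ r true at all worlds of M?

No

Let φ = ◇(q ∨ r) ∧ r. Evaluate φ at each world:
  w0 (successors {w2}): φ is false.
  w1 (successors {w0, w2}): φ is false.
  w2 (successors {w1, w2}): φ is false.
  w3 (successors {w0}): φ is true.
  w4 (successors {w2, w5}): φ is false.
  w5 (successors {w3, w5}): φ is false.
Detail at w0 (counterexample):
  At w0: ◇(q ∨ r) is false, r is true, so ◇(q ∨ r) ∧ r is false.
    At w0: ◇(q ∨ r) requires q ∨ r at some successor in {w2}.
      At w2: q ∨ r is false.
    So ◇(q ∨ r) is false at w0.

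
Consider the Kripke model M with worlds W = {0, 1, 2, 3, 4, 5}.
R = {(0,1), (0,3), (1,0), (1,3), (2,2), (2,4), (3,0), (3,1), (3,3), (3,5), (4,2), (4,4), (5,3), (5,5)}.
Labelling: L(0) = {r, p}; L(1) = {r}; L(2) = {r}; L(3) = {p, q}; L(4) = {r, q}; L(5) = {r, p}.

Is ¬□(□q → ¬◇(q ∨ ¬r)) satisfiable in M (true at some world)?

No

Let φ = ¬□(□q → ¬◇(q ∨ ¬r)). Evaluate φ at each world:
  0 (successors {1, 3}): φ is false.
  1 (successors {0, 3}): φ is false.
  2 (successors {2, 4}): φ is false.
  3 (successors {0, 1, 3, 5}): φ is false.
  4 (successors {2, 4}): φ is false.
  5 (successors {3, 5}): φ is false.
For instance, at 2:
  At 2: □(□q → ¬◇(q ∨ ¬r)) is true, so ¬□(□q → ¬◇(q ∨ ¬r)) is false.
    At 2: □(□q → ¬◇(q ∨ ¬r)) requires □q → ¬◇(q ∨ ¬r) at every successor {2, 4}.
      At 2: □q → ¬◇(q ∨ ¬r) is true.
      At 4: □q → ¬◇(q ∨ ¬r) is true.
    So □(□q → ¬◇(q ∨ ¬r)) is true at 2.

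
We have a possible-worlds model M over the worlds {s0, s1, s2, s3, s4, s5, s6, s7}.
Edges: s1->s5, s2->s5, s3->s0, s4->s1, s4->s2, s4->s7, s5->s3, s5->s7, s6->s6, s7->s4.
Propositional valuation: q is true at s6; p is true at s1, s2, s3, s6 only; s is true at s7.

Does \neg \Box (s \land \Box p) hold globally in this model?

Recall that \Box ψ holds at a world iff ψ holds at every accessible world, and \Diamond ψ holds iff ψ holds at some accessible world.
Let φ = \neg \Box (s \land \Box p). Evaluate φ at each world:
  s0 (successors ∅): φ is false.
  s1 (successors {s5}): φ is true.
  s2 (successors {s5}): φ is true.
  s3 (successors {s0}): φ is true.
  s4 (successors {s1, s2, s7}): φ is true.
  s5 (successors {s3, s7}): φ is true.
  s6 (successors {s6}): φ is true.
  s7 (successors {s4}): φ is true.
Detail at s0 (counterexample):
  At s0: \Box (s \land \Box p) is true, so \neg \Box (s \land \Box p) is false.
    At s0: no accessible worlds, so \Box (s \land \Box p) holds vacuously.

No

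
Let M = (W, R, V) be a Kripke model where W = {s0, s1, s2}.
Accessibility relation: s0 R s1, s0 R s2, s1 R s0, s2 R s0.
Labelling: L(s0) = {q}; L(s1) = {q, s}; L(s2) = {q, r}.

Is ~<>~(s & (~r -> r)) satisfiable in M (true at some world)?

No

Let φ = ~<>~(s & (~r -> r)). Evaluate φ at each world:
  s0 (successors {s1, s2}): φ is false.
  s1 (successors {s0}): φ is false.
  s2 (successors {s0}): φ is false.
For instance, at s1:
  At s1: <>~(s & (~r -> r)) is true, so ~<>~(s & (~r -> r)) is false.
    At s1: <>~(s & (~r -> r)) requires ~(s & (~r -> r)) at some successor in {s0}.
      ~(s & (~r -> r)) holds at s0, so <>~(s & (~r -> r)) is true at s1.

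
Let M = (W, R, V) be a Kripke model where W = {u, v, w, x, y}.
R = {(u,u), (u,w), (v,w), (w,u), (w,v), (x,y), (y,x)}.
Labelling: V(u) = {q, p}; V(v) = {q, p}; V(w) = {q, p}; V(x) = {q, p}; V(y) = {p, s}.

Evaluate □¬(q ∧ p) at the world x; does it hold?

At x: □¬(q ∧ p) requires ¬(q ∧ p) at every successor {y}.
  At y: ¬(q ∧ p) is true.
So □¬(q ∧ p) is true at x.

Yes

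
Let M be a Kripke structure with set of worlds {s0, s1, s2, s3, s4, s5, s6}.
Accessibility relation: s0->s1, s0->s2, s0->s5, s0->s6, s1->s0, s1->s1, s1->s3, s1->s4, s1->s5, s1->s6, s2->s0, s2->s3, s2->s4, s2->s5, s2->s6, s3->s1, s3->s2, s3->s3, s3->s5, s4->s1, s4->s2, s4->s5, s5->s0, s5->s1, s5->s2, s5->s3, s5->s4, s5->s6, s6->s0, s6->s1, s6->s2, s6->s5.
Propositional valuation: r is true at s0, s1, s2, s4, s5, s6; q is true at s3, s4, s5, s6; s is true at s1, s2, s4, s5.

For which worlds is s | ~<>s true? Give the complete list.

Let φ = s | ~<>s. Evaluate φ at each world:
  s0 (successors {s1, s2, s5, s6}): φ is false.
  s1 (successors {s0, s1, s3, s4, s5, s6}): φ is true.
  s2 (successors {s0, s3, s4, s5, s6}): φ is true.
  s3 (successors {s1, s2, s3, s5}): φ is false.
  s4 (successors {s1, s2, s5}): φ is true.
  s5 (successors {s0, s1, s2, s3, s4, s6}): φ is true.
  s6 (successors {s0, s1, s2, s5}): φ is false.
For instance, at s3:
  At s3: s is false, ~<>s is false, so s | ~<>s is false.
    At s3: <>s is true, so ~<>s is false.
      At s3: <>s requires s at some successor in {s1, s2, s3, s5}.
        s holds at s1, so <>s is true at s3.
Satisfying worlds: {s1, s2, s4, s5}

s1, s2, s4, s5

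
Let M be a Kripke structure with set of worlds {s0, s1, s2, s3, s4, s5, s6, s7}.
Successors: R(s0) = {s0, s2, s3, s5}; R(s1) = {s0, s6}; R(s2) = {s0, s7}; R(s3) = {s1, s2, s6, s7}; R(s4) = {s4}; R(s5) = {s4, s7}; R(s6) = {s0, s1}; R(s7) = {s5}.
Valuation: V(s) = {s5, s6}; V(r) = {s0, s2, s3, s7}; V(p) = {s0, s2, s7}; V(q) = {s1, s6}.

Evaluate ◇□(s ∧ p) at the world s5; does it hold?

At s5: ◇□(s ∧ p) requires □(s ∧ p) at some successor in {s4, s7}.
  At s4: □(s ∧ p) is false.
  At s7: □(s ∧ p) is false.
So ◇□(s ∧ p) is false at s5.

No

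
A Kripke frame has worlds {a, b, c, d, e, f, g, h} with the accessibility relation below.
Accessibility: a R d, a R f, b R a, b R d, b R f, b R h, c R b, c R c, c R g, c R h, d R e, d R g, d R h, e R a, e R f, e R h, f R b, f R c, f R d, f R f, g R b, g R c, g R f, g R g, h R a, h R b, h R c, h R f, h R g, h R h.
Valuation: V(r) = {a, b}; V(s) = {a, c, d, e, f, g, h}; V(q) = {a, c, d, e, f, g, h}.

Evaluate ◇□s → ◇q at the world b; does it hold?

At b: ◇□s is true, ◇q is true, so ◇□s → ◇q is true.
  At b: ◇□s requires □s at some successor in {a, d, f, h}.
    □s holds at a, so ◇□s is true at b.
      At a: □s requires s at every successor {d, f}.
        At d: s is true.
        At f: s is true.
      So □s is true at a.
  At b: ◇q requires q at some successor in {a, d, f, h}.
    q holds at a, so ◇q is true at b.

Yes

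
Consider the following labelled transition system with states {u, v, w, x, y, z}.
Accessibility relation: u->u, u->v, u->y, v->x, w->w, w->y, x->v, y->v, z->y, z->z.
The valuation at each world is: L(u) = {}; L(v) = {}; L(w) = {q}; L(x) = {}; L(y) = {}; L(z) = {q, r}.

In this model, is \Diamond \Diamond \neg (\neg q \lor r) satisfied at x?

At x: \Diamond \Diamond \neg (\neg q \lor r) requires \Diamond \neg (\neg q \lor r) at some successor in {v}.
  At v: \Diamond \neg (\neg q \lor r) is false.
So \Diamond \Diamond \neg (\neg q \lor r) is false at x.

No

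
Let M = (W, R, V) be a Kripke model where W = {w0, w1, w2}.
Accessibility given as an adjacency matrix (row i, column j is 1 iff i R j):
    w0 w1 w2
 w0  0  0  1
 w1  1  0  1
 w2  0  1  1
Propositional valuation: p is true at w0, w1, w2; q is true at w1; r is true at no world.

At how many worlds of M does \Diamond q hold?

1

Recall that \Diamond ψ holds at a world iff ψ holds at some accessible world.
Let φ = \Diamond q. Evaluate φ at each world:
  w0 (successors {w2}): φ is false.
  w1 (successors {w0, w2}): φ is false.
  w2 (successors {w1, w2}): φ is true.
For instance, at w2:
  At w2: \Diamond q requires q at some successor in {w1, w2}.
    q holds at w1, so \Diamond q is true at w2.
Satisfying worlds: {w2}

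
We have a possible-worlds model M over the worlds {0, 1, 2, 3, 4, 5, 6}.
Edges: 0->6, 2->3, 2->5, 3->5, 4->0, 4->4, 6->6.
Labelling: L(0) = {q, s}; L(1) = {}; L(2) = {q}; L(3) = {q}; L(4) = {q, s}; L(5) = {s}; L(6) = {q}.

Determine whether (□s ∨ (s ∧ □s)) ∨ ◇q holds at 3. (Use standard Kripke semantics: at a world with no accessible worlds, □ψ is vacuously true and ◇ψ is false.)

Yes

At 3: □s ∨ (s ∧ □s) is true, ◇q is false, so (□s ∨ (s ∧ □s)) ∨ ◇q is true.
  At 3: □s is true, s ∧ □s is false, so □s ∨ (s ∧ □s) is true.
    At 3: □s requires s at every successor {5}.
      At 5: s is true.
    So □s is true at 3.
    At 3: s is false, □s is true, so s ∧ □s is false.
      At 3: □s requires s at every successor {5}.
        At 5: s is true.
      So □s is true at 3.
  At 3: ◇q requires q at some successor in {5}.
    At 5: q is false.
  So ◇q is false at 3.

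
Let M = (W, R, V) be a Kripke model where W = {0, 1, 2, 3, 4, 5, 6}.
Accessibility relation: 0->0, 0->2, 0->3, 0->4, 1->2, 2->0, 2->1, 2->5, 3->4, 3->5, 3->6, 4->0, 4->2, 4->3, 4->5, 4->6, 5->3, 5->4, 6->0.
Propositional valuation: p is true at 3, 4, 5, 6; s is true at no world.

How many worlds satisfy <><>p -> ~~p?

Let φ = <><>p -> ~~p. Evaluate φ at each world:
  0 (successors {0, 2, 3, 4}): φ is false.
  1 (successors {2}): φ is false.
  2 (successors {0, 1, 5}): φ is false.
  3 (successors {4, 5, 6}): φ is true.
  4 (successors {0, 2, 3, 5, 6}): φ is true.
  5 (successors {3, 4}): φ is true.
  6 (successors {0}): φ is true.
For instance, at 6:
  At 6: <><>p is true, ~~p is true, so <><>p -> ~~p is true.
    At 6: <><>p requires <>p at some successor in {0}.
      <>p holds at 0, so <><>p is true at 6.
Satisfying worlds: {3, 4, 5, 6}

4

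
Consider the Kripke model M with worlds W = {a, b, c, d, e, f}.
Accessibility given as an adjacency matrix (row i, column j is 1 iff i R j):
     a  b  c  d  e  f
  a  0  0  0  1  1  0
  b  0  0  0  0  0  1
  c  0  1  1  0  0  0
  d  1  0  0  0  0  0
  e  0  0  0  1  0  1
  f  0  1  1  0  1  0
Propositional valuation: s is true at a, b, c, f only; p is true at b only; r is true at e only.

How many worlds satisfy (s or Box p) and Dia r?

2

Let φ = (s or Box p) and Dia r. Evaluate φ at each world:
  a (successors {d, e}): φ is true.
  b (successors {f}): φ is false.
  c (successors {b, c}): φ is false.
  d (successors {a}): φ is false.
  e (successors {d, f}): φ is false.
  f (successors {b, c, e}): φ is true.
For instance, at b:
  At b: s or Box p is true, Dia r is false, so (s or Box p) and Dia r is false.
    At b: s is true, Box p is false, so s or Box p is true.
      At b: Box p requires p at every successor {f}.
        p fails at f, so Box p is false at b.
    At b: Dia r requires r at some successor in {f}.
      At f: r is false.
    So Dia r is false at b.
Satisfying worlds: {a, f}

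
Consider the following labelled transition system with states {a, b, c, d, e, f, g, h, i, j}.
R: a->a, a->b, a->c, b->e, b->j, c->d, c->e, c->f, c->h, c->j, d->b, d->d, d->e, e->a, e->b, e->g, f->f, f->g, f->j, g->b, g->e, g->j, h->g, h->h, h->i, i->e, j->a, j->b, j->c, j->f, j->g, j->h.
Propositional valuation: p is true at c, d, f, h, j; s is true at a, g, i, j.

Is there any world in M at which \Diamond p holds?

Let φ = \Diamond p. Evaluate φ at each world:
  a (successors {a, b, c}): φ is true.
  b (successors {e, j}): φ is true.
  c (successors {d, e, f, h, j}): φ is true.
  d (successors {b, d, e}): φ is true.
  e (successors {a, b, g}): φ is false.
  f (successors {f, g, j}): φ is true.
  g (successors {b, e, j}): φ is true.
  h (successors {g, h, i}): φ is true.
  i (successors {e}): φ is false.
  j (successors {a, b, c, f, g, h}): φ is true.
Detail at a (witness):
  At a: \Diamond p requires p at some successor in {a, b, c}.
    p holds at c, so \Diamond p is true at a.

Yes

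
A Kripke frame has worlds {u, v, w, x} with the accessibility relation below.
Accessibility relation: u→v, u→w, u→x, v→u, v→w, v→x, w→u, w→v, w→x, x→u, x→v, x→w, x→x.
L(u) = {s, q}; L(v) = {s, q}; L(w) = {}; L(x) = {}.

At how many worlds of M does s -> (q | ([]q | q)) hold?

Let φ = s -> (q | ([]q | q)). Evaluate φ at each world:
  u (successors {v, w, x}): φ is true.
  v (successors {u, w, x}): φ is true.
  w (successors {u, v, x}): φ is true.
  x (successors {u, v, w, x}): φ is true.
For instance, at u:
  At u: s is true, q | ([]q | q) is true, so s -> (q | ([]q | q)) is true.
    At u: q is true, []q | q is true, so q | ([]q | q) is true.
      At u: []q is false, q is true, so []q | q is true.
Satisfying worlds: {u, v, w, x}

4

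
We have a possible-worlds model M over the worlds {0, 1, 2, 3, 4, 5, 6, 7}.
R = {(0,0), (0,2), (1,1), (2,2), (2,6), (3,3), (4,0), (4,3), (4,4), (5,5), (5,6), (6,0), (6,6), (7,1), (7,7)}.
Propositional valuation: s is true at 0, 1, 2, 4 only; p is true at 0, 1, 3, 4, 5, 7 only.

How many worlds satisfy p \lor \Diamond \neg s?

8

Let φ = p \lor \Diamond \neg s. Evaluate φ at each world:
  0 (successors {0, 2}): φ is true.
  1 (successors {1}): φ is true.
  2 (successors {2, 6}): φ is true.
  3 (successors {3}): φ is true.
  4 (successors {0, 3, 4}): φ is true.
  5 (successors {5, 6}): φ is true.
  6 (successors {0, 6}): φ is true.
  7 (successors {1, 7}): φ is true.
For instance, at 6:
  At 6: p is false, \Diamond \neg s is true, so p \lor \Diamond \neg s is true.
    At 6: \Diamond \neg s requires \neg s at some successor in {0, 6}.
      \neg s holds at 6, so \Diamond \neg s is true at 6.
Satisfying worlds: {0, 1, 2, 3, 4, 5, 6, 7}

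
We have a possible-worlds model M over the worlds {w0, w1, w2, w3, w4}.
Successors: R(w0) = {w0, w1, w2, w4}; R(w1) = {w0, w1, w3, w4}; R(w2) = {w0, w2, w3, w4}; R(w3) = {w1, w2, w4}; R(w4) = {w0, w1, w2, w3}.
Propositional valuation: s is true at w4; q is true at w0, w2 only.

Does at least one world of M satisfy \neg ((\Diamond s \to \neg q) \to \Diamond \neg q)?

No

Let φ = \neg ((\Diamond s \to \neg q) \to \Diamond \neg q). Evaluate φ at each world:
  w0 (successors {w0, w1, w2, w4}): φ is false.
  w1 (successors {w0, w1, w3, w4}): φ is false.
  w2 (successors {w0, w2, w3, w4}): φ is false.
  w3 (successors {w1, w2, w4}): φ is false.
  w4 (successors {w0, w1, w2, w3}): φ is false.
For instance, at w4:
  At w4: (\Diamond s \to \neg q) \to \Diamond \neg q is true, so \neg ((\Diamond s \to \neg q) \to \Diamond \neg q) is false.
    At w4: \Diamond s \to \neg q is true, \Diamond \neg q is true, so (\Diamond s \to \neg q) \to \Diamond \neg q is true.
      At w4: \Diamond s is false, \neg q is true, so \Diamond s \to \neg q is true.
      At w4: \Diamond \neg q requires \neg q at some successor in {w0, w1, w2, w3}.
        \neg q holds at w1, so \Diamond \neg q is true at w4.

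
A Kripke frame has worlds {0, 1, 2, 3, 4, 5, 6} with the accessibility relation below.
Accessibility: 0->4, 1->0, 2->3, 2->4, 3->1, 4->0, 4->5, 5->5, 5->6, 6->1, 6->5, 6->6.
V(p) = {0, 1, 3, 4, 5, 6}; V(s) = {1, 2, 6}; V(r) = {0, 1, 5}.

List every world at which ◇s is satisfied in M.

Let φ = ◇s. Evaluate φ at each world:
  0 (successors {4}): φ is false.
  1 (successors {0}): φ is false.
  2 (successors {3, 4}): φ is false.
  3 (successors {1}): φ is true.
  4 (successors {0, 5}): φ is false.
  5 (successors {5, 6}): φ is true.
  6 (successors {1, 5, 6}): φ is true.
For instance, at 2:
  At 2: ◇s requires s at some successor in {3, 4}.
    At 3: s is false.
    At 4: s is false.
  So ◇s is false at 2.
Satisfying worlds: {3, 5, 6}

3, 5, 6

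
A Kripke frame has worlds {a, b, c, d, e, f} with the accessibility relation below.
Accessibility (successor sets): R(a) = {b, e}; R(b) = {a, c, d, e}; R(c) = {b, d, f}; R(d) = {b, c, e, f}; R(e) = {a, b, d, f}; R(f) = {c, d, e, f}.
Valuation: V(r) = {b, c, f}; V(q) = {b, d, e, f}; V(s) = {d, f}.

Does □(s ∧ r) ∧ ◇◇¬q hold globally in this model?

No

Let φ = □(s ∧ r) ∧ ◇◇¬q. Evaluate φ at each world:
  a (successors {b, e}): φ is false.
  b (successors {a, c, d, e}): φ is false.
  c (successors {b, d, f}): φ is false.
  d (successors {b, c, e, f}): φ is false.
  e (successors {a, b, d, f}): φ is false.
  f (successors {c, d, e, f}): φ is false.
Detail at a (counterexample):
  At a: □(s ∧ r) is false, ◇◇¬q is true, so □(s ∧ r) ∧ ◇◇¬q is false.
    At a: □(s ∧ r) requires s ∧ r at every successor {b, e}.
      s ∧ r fails at b, so □(s ∧ r) is false at a.
    At a: ◇◇¬q requires ◇¬q at some successor in {b, e}.
      ◇¬q holds at b, so ◇◇¬q is true at a.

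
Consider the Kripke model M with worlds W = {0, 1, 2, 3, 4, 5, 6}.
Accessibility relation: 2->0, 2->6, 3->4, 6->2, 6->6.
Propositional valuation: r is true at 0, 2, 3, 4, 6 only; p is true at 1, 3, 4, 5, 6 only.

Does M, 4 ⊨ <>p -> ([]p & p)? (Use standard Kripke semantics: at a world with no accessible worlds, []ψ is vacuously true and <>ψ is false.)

At 4: <>p is false, []p & p is true, so <>p -> ([]p & p) is true.
  At 4: no accessible worlds, so <>p is false.
  At 4: []p is true, p is true, so []p & p is true.
    At 4: no accessible worlds, so []p holds vacuously.

Yes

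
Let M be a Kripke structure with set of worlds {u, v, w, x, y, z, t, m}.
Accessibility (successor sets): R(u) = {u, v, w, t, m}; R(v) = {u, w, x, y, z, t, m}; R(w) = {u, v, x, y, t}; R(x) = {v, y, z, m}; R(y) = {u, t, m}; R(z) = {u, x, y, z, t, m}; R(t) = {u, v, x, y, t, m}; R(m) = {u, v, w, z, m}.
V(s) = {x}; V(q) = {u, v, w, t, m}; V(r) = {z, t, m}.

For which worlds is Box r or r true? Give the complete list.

Let φ = Box r or r. Evaluate φ at each world:
  u (successors {u, v, w, t, m}): φ is false.
  v (successors {u, w, x, y, z, t, m}): φ is false.
  w (successors {u, v, x, y, t}): φ is false.
  x (successors {v, y, z, m}): φ is false.
  y (successors {u, t, m}): φ is false.
  z (successors {u, x, y, z, t, m}): φ is true.
  t (successors {u, v, x, y, t, m}): φ is true.
  m (successors {u, v, w, z, m}): φ is true.
For instance, at w:
  At w: Box r is false, r is false, so Box r or r is false.
    At w: Box r requires r at every successor {u, v, x, y, t}.
      r fails at u, so Box r is false at w.
Satisfying worlds: {z, t, m}

z, t, m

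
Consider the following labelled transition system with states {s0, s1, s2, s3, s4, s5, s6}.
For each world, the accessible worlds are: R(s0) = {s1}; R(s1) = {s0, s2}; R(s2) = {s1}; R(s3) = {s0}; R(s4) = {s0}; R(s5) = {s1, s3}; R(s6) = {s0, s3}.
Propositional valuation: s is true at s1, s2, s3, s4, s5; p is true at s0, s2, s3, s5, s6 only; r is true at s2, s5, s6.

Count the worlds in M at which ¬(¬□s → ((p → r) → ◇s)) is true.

Let φ = ¬(¬□s → ((p → r) → ◇s)). Evaluate φ at each world:
  s0 (successors {s1}): φ is false.
  s1 (successors {s0, s2}): φ is false.
  s2 (successors {s1}): φ is false.
  s3 (successors {s0}): φ is false.
  s4 (successors {s0}): φ is true.
  s5 (successors {s1, s3}): φ is false.
  s6 (successors {s0, s3}): φ is false.
For instance, at s1:
  At s1: ¬□s → ((p → r) → ◇s) is true, so ¬(¬□s → ((p → r) → ◇s)) is false.
    At s1: ¬□s is true, (p → r) → ◇s is true, so ¬□s → ((p → r) → ◇s) is true.
      At s1: □s is false, so ¬□s is true.
      At s1: p → r is true, ◇s is true, so (p → r) → ◇s is true.
Satisfying worlds: {s4}

1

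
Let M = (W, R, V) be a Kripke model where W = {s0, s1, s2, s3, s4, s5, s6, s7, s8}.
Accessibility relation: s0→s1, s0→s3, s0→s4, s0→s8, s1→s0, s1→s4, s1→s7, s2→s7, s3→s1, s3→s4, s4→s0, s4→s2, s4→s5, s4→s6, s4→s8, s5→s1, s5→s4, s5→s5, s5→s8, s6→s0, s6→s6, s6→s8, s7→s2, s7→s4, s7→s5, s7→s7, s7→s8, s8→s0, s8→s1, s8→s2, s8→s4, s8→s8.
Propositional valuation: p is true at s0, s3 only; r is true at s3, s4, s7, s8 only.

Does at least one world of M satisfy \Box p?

Let φ = \Box p. Evaluate φ at each world:
  s0 (successors {s1, s3, s4, s8}): φ is false.
  s1 (successors {s0, s4, s7}): φ is false.
  s2 (successors {s7}): φ is false.
  s3 (successors {s1, s4}): φ is false.
  s4 (successors {s0, s2, s5, s6, s8}): φ is false.
  s5 (successors {s1, s4, s5, s8}): φ is false.
  s6 (successors {s0, s6, s8}): φ is false.
  s7 (successors {s2, s4, s5, s7, s8}): φ is false.
  s8 (successors {s0, s1, s2, s4, s8}): φ is false.
For instance, at s0:
  At s0: \Box p requires p at every successor {s1, s3, s4, s8}.
    p fails at s1, so \Box p is false at s0.

No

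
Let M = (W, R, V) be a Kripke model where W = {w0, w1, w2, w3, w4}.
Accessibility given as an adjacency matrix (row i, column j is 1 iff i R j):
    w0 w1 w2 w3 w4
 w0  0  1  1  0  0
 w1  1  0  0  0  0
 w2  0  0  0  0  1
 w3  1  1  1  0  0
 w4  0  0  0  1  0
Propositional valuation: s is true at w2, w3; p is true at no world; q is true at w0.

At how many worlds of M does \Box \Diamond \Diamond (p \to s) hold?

Let φ = \Box \Diamond \Diamond (p \to s). Evaluate φ at each world:
  w0 (successors {w1, w2}): φ is true.
  w1 (successors {w0}): φ is true.
  w2 (successors {w4}): φ is true.
  w3 (successors {w0, w1, w2}): φ is true.
  w4 (successors {w3}): φ is true.
For instance, at w4:
  At w4: \Box \Diamond \Diamond (p \to s) requires \Diamond \Diamond (p \to s) at every successor {w3}.
      At w3: \Diamond \Diamond (p \to s) requires \Diamond (p \to s) at some successor in {w0, w1, w2}.
        \Diamond (p \to s) holds at w0, so \Diamond \Diamond (p \to s) is true at w3.
  So \Box \Diamond \Diamond (p \to s) is true at w4.
Satisfying worlds: {w0, w1, w2, w3, w4}

5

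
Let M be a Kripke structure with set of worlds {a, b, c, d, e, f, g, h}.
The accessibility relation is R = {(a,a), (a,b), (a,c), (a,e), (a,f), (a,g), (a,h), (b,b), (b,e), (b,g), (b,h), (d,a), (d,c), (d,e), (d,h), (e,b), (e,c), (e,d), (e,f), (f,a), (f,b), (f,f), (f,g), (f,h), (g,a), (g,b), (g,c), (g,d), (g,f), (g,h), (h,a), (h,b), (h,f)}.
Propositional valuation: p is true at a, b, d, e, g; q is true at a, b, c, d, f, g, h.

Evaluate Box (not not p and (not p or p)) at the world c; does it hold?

Yes

At c: no accessible worlds, so Box (not not p and (not p or p)) holds vacuously.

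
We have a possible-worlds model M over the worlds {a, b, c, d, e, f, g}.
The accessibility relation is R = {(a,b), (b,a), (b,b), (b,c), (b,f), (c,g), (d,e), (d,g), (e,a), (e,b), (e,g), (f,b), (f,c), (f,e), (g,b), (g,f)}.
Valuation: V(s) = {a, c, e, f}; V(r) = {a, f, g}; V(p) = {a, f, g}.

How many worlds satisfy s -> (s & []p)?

Let φ = s -> (s & []p). Evaluate φ at each world:
  a (successors {b}): φ is false.
  b (successors {a, b, c, f}): φ is true.
  c (successors {g}): φ is true.
  d (successors {e, g}): φ is true.
  e (successors {a, b, g}): φ is false.
  f (successors {b, c, e}): φ is false.
  g (successors {b, f}): φ is true.
For instance, at b:
  At b: s is false, s & []p is false, so s -> (s & []p) is true.
    At b: s is false, []p is false, so s & []p is false.
      At b: []p requires p at every successor {a, b, c, f}.
        p fails at b, so []p is false at b.
Satisfying worlds: {b, c, d, g}

4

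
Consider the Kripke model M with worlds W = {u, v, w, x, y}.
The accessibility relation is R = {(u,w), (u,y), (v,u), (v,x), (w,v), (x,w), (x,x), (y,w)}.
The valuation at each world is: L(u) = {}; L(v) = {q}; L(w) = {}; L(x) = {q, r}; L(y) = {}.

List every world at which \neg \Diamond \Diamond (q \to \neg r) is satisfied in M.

none

Let φ = \neg \Diamond \Diamond (q \to \neg r). Evaluate φ at each world:
  u (successors {w, y}): φ is false.
  v (successors {u, x}): φ is false.
  w (successors {v}): φ is false.
  x (successors {w, x}): φ is false.
  y (successors {w}): φ is false.
For instance, at w:
  At w: \Diamond \Diamond (q \to \neg r) is true, so \neg \Diamond \Diamond (q \to \neg r) is false.
    At w: \Diamond \Diamond (q \to \neg r) requires \Diamond (q \to \neg r) at some successor in {v}.
      \Diamond (q \to \neg r) holds at v, so \Diamond \Diamond (q \to \neg r) is true at w.
Satisfying worlds: none.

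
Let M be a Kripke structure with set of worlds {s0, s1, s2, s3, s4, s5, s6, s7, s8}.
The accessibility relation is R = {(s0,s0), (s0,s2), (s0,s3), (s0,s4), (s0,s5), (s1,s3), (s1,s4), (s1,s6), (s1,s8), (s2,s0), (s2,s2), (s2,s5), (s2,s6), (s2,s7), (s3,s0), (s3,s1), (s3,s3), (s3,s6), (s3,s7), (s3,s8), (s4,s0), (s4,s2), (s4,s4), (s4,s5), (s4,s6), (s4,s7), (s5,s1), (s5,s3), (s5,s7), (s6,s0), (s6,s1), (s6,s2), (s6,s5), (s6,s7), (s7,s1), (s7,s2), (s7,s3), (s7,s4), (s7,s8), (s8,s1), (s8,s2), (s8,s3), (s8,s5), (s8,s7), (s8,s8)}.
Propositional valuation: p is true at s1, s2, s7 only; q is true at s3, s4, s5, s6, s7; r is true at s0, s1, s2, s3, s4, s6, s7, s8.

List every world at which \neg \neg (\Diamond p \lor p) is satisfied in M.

s0, s1, s2, s3, s4, s5, s6, s7, s8

Let φ = \neg \neg (\Diamond p \lor p). Evaluate φ at each world:
  s0 (successors {s0, s2, s3, s4, s5}): φ is true.
  s1 (successors {s3, s4, s6, s8}): φ is true.
  s2 (successors {s0, s2, s5, s6, s7}): φ is true.
  s3 (successors {s0, s1, s3, s6, s7, s8}): φ is true.
  s4 (successors {s0, s2, s4, s5, s6, s7}): φ is true.
  s5 (successors {s1, s3, s7}): φ is true.
  s6 (successors {s0, s1, s2, s5, s7}): φ is true.
  s7 (successors {s1, s2, s3, s4, s8}): φ is true.
  s8 (successors {s1, s2, s3, s5, s7, s8}): φ is true.
For instance, at s4:
  At s4: \neg (\Diamond p \lor p) is false, so \neg \neg (\Diamond p \lor p) is true.
    At s4: \Diamond p \lor p is true, so \neg (\Diamond p \lor p) is false.
      At s4: \Diamond p is true, p is false, so \Diamond p \lor p is true.
Satisfying worlds: {s0, s1, s2, s3, s4, s5, s6, s7, s8}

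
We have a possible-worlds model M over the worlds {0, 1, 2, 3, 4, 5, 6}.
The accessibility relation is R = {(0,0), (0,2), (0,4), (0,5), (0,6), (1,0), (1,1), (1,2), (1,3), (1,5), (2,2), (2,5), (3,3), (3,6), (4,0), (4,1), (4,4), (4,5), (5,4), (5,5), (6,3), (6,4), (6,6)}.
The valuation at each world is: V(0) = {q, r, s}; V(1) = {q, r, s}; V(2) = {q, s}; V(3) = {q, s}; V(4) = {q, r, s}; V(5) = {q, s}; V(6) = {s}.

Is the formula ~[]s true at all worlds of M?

No

Let φ = ~[]s. Evaluate φ at each world:
  0 (successors {0, 2, 4, 5, 6}): φ is false.
  1 (successors {0, 1, 2, 3, 5}): φ is false.
  2 (successors {2, 5}): φ is false.
  3 (successors {3, 6}): φ is false.
  4 (successors {0, 1, 4, 5}): φ is false.
  5 (successors {4, 5}): φ is false.
  6 (successors {3, 4, 6}): φ is false.
Detail at 0 (counterexample):
  At 0: []s is true, so ~[]s is false.
    At 0: []s requires s at every successor {0, 2, 4, 5, 6}.
      At 0: s is true.
      At 2: s is true.
      At 4: s is true.
      At 5: s is true.
      At 6: s is true.
    So []s is true at 0.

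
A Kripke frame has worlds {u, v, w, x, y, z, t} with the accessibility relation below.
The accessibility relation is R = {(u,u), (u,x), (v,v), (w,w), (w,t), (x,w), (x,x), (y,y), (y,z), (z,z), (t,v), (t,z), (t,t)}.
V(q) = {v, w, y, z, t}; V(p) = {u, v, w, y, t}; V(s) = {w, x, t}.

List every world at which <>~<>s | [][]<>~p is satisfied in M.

Let φ = <>~<>s | [][]<>~p. Evaluate φ at each world:
  u (successors {u, x}): φ is false.
  v (successors {v}): φ is true.
  w (successors {w, t}): φ is false.
  x (successors {w, x}): φ is false.
  y (successors {y, z}): φ is true.
  z (successors {z}): φ is true.
  t (successors {v, z, t}): φ is true.
For instance, at w:
  At w: <>~<>s is false, [][]<>~p is false, so <>~<>s | [][]<>~p is false.
    At w: <>~<>s requires ~<>s at some successor in {w, t}.
      At w: ~<>s is false.
      At t: ~<>s is false.
    So <>~<>s is false at w.
    At w: [][]<>~p requires []<>~p at every successor {w, t}.
      []<>~p fails at w, so [][]<>~p is false at w.
Satisfying worlds: {v, y, z, t}

v, y, z, t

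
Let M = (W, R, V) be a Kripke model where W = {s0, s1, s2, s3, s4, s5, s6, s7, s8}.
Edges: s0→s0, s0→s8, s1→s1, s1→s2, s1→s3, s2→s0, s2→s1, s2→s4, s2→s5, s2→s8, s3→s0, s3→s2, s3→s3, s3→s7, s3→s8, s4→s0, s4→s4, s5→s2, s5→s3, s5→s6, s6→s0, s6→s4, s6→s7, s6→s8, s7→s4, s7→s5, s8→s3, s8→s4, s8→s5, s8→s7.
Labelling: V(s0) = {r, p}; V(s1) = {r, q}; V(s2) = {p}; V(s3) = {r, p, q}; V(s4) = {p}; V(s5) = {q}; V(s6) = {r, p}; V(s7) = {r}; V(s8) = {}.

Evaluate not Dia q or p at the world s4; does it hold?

At s4: not Dia q is true, p is true, so not Dia q or p is true.
  At s4: Dia q is false, so not Dia q is true.
    At s4: Dia q requires q at some successor in {s0, s4}.
      At s0: q is false.
      At s4: q is false.
    So Dia q is false at s4.

Yes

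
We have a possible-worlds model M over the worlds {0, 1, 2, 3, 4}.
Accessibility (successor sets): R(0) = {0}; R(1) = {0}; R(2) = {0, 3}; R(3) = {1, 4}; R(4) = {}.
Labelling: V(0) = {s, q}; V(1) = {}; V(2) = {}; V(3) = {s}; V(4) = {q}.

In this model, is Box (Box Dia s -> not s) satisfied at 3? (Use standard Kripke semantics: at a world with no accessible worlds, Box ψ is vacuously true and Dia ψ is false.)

Yes

At 3: Box (Box Dia s -> not s) requires Box Dia s -> not s at every successor {1, 4}.
    At 1: Box Dia s is true, not s is true, so Box Dia s -> not s is true.
      At 1: Box Dia s requires Dia s at every successor {0}.
        At 0: Dia s is true.
      So Box Dia s is true at 1.
    At 4: Box Dia s is true, not s is true, so Box Dia s -> not s is true.
      At 4: no accessible worlds, so Box Dia s holds vacuously.
So Box (Box Dia s -> not s) is true at 3.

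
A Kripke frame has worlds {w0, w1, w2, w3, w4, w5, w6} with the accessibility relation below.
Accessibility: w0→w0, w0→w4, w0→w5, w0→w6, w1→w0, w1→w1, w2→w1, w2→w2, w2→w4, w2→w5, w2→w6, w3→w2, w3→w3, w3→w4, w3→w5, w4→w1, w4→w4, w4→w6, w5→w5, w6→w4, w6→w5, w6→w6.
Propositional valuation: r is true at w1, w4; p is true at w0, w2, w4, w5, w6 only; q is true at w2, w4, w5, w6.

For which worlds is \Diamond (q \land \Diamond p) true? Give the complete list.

Let φ = \Diamond (q \land \Diamond p). Evaluate φ at each world:
  w0 (successors {w0, w4, w5, w6}): φ is true.
  w1 (successors {w0, w1}): φ is false.
  w2 (successors {w1, w2, w4, w5, w6}): φ is true.
  w3 (successors {w2, w3, w4, w5}): φ is true.
  w4 (successors {w1, w4, w6}): φ is true.
  w5 (successors {w5}): φ is true.
  w6 (successors {w4, w5, w6}): φ is true.
For instance, at w0:
  At w0: \Diamond (q \land \Diamond p) requires q \land \Diamond p at some successor in {w0, w4, w5, w6}.
    q \land \Diamond p holds at w4, so \Diamond (q \land \Diamond p) is true at w0.
      At w4: q is true, \Diamond p is true, so q \land \Diamond p is true.
Satisfying worlds: {w0, w2, w3, w4, w5, w6}

w0, w2, w3, w4, w5, w6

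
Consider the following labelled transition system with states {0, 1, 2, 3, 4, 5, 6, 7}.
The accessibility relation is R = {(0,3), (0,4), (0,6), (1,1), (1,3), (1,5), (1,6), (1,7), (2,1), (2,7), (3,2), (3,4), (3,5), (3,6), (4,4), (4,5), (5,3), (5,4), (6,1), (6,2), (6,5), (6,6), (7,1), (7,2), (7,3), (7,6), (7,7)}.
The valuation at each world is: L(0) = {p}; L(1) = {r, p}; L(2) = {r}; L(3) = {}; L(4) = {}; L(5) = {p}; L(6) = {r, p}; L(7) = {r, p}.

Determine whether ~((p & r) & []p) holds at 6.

At 6: (p & r) & []p is false, so ~((p & r) & []p) is true.
  At 6: p & r is true, []p is false, so (p & r) & []p is false.
    At 6: []p requires p at every successor {1, 2, 5, 6}.
      p fails at 2, so []p is false at 6.

Yes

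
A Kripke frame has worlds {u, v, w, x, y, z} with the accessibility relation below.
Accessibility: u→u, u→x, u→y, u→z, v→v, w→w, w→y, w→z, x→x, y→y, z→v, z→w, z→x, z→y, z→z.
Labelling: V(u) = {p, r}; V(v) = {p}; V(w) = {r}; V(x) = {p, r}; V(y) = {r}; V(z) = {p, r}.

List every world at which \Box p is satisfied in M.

Recall that \Box ψ holds at a world iff ψ holds at every accessible world, and \Diamond ψ holds iff ψ holds at some accessible world.
Let φ = \Box p. Evaluate φ at each world:
  u (successors {u, x, y, z}): φ is false.
  v (successors {v}): φ is true.
  w (successors {w, y, z}): φ is false.
  x (successors {x}): φ is true.
  y (successors {y}): φ is false.
  z (successors {v, w, x, y, z}): φ is false.
For instance, at w:
  At w: \Box p requires p at every successor {w, y, z}.
    p fails at w, so \Box p is false at w.
Satisfying worlds: {v, x}

v, x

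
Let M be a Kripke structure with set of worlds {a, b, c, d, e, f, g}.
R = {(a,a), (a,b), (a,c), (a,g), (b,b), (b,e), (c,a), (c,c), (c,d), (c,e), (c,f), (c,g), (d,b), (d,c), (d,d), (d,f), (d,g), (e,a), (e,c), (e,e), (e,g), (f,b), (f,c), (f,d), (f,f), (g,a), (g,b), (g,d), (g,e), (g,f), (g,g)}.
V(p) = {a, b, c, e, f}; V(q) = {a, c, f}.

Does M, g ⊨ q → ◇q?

Yes

At g: q is false, ◇q is true, so q → ◇q is true.
  At g: ◇q requires q at some successor in {a, b, d, e, f, g}.
    q holds at a, so ◇q is true at g.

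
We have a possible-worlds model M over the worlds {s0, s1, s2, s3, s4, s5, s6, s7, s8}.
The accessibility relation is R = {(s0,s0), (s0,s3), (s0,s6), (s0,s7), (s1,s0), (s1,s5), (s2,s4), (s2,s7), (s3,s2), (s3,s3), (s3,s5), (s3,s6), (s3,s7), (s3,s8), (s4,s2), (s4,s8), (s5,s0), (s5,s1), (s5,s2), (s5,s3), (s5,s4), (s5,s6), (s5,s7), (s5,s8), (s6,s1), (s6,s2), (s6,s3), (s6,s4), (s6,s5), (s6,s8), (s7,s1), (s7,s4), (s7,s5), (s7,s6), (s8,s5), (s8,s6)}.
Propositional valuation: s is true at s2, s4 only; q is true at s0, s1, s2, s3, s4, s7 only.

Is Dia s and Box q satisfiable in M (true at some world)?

Recall that Box ψ holds at a world iff ψ holds at every accessible world, and Dia ψ holds iff ψ holds at some accessible world.
Let φ = Dia s and Box q. Evaluate φ at each world:
  s0 (successors {s0, s3, s6, s7}): φ is false.
  s1 (successors {s0, s5}): φ is false.
  s2 (successors {s4, s7}): φ is true.
  s3 (successors {s2, s3, s5, s6, s7, s8}): φ is false.
  s4 (successors {s2, s8}): φ is false.
  s5 (successors {s0, s1, s2, s3, s4, s6, s7, s8}): φ is false.
  s6 (successors {s1, s2, s3, s4, s5, s8}): φ is false.
  s7 (successors {s1, s4, s5, s6}): φ is false.
  s8 (successors {s5, s6}): φ is false.
Detail at s2 (witness):
  At s2: Dia s is true, Box q is true, so Dia s and Box q is true.
    At s2: Dia s requires s at some successor in {s4, s7}.
      s holds at s4, so Dia s is true at s2.
    At s2: Box q requires q at every successor {s4, s7}.
      At s4: q is true.
      At s7: q is true.
    So Box q is true at s2.

Yes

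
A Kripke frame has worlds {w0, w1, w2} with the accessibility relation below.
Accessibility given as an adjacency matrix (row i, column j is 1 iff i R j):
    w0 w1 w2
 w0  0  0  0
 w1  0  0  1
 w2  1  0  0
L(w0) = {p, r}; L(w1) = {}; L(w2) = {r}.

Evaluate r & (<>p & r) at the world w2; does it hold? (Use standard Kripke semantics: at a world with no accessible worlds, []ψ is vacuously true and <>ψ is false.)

At w2: r is true, <>p & r is true, so r & (<>p & r) is true.
  At w2: <>p is true, r is true, so <>p & r is true.
    At w2: <>p requires p at some successor in {w0}.
      p holds at w0, so <>p is true at w2.

Yes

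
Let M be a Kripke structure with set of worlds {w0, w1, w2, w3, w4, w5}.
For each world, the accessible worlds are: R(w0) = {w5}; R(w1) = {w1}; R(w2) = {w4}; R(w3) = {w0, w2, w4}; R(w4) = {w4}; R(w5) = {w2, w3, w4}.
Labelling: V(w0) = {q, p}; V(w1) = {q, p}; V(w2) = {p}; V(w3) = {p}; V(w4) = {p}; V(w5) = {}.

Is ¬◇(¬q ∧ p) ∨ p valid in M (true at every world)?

No

Recall that ◇ψ holds at a world iff ψ holds at some accessible world.
Let φ = ¬◇(¬q ∧ p) ∨ p. Evaluate φ at each world:
  w0 (successors {w5}): φ is true.
  w1 (successors {w1}): φ is true.
  w2 (successors {w4}): φ is true.
  w3 (successors {w0, w2, w4}): φ is true.
  w4 (successors {w4}): φ is true.
  w5 (successors {w2, w3, w4}): φ is false.
Detail at w5 (counterexample):
  At w5: ¬◇(¬q ∧ p) is false, p is false, so ¬◇(¬q ∧ p) ∨ p is false.
    At w5: ◇(¬q ∧ p) is true, so ¬◇(¬q ∧ p) is false.
      At w5: ◇(¬q ∧ p) requires ¬q ∧ p at some successor in {w2, w3, w4}.
        ¬q ∧ p holds at w2, so ◇(¬q ∧ p) is true at w5.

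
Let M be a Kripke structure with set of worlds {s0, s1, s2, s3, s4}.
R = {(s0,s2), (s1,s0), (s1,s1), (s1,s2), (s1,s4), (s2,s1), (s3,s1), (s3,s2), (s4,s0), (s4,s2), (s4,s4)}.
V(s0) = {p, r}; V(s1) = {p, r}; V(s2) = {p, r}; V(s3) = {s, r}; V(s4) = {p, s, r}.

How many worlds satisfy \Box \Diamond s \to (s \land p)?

Let φ = \Box \Diamond s \to (s \land p). Evaluate φ at each world:
  s0 (successors {s2}): φ is true.
  s1 (successors {s0, s1, s2, s4}): φ is true.
  s2 (successors {s1}): φ is false.
  s3 (successors {s1, s2}): φ is true.
  s4 (successors {s0, s2, s4}): φ is true.
For instance, at s2:
  At s2: \Box \Diamond s is true, s \land p is false, so \Box \Diamond s \to (s \land p) is false.
    At s2: \Box \Diamond s requires \Diamond s at every successor {s1}.
      At s1: \Diamond s is true.
    So \Box \Diamond s is true at s2.
Satisfying worlds: {s0, s1, s3, s4}

4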